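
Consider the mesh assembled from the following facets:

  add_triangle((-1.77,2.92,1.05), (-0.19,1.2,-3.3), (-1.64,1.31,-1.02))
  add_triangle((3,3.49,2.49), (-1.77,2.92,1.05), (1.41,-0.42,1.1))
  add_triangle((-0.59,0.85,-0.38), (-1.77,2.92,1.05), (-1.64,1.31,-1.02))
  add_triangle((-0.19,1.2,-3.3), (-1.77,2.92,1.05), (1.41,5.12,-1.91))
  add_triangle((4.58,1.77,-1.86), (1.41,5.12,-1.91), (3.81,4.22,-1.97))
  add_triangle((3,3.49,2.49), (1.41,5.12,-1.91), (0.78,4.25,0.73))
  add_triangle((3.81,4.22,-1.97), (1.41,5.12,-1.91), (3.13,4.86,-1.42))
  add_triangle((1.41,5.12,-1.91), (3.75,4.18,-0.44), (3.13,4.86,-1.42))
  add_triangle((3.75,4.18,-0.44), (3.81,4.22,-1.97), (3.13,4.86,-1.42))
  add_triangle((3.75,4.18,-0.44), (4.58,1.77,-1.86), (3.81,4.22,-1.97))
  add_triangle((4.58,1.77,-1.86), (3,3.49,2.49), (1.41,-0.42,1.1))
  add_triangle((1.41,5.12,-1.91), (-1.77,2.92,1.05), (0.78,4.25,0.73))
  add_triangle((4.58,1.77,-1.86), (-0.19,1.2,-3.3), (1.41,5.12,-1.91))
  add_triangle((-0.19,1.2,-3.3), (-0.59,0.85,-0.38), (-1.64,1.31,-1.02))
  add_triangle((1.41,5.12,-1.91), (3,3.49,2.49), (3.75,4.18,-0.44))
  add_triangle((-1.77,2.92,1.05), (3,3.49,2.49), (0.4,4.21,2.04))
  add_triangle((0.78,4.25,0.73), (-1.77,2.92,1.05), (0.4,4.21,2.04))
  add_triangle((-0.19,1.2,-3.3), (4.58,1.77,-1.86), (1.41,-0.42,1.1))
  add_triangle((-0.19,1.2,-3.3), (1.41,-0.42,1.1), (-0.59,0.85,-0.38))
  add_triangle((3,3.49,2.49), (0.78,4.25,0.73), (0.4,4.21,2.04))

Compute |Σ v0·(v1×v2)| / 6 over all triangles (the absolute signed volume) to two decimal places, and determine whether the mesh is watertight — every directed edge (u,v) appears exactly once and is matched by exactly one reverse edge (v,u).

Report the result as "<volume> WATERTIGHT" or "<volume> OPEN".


Per-triangle v0·(v1×v2)/6:
  t1: +1.9262
  t2: +2.4200
  t3: -0.2280
  t4: +7.2156
  t5: +1.3287
  t6: +5.2918
  t7: +1.4930
  t8: +0.8397
  t9: +1.3228
  t10: +3.1524
  t11: +5.7070
  t12: +4.3734
  t13: +10.4941
  t14: -0.3256
  t15: +6.4619
  t16: +0.4644
  t17: +2.0061
  t18: +0.8616
  t19: -0.5210
  t20: +2.6999
Σ = +56.9840 → |volume| = 56.98

Directed edges: 60 total; 6 unmatched, e.g. (-1.77,2.92,1.05)→(1.41,-0.42,1.1) → open.

56.98 OPEN


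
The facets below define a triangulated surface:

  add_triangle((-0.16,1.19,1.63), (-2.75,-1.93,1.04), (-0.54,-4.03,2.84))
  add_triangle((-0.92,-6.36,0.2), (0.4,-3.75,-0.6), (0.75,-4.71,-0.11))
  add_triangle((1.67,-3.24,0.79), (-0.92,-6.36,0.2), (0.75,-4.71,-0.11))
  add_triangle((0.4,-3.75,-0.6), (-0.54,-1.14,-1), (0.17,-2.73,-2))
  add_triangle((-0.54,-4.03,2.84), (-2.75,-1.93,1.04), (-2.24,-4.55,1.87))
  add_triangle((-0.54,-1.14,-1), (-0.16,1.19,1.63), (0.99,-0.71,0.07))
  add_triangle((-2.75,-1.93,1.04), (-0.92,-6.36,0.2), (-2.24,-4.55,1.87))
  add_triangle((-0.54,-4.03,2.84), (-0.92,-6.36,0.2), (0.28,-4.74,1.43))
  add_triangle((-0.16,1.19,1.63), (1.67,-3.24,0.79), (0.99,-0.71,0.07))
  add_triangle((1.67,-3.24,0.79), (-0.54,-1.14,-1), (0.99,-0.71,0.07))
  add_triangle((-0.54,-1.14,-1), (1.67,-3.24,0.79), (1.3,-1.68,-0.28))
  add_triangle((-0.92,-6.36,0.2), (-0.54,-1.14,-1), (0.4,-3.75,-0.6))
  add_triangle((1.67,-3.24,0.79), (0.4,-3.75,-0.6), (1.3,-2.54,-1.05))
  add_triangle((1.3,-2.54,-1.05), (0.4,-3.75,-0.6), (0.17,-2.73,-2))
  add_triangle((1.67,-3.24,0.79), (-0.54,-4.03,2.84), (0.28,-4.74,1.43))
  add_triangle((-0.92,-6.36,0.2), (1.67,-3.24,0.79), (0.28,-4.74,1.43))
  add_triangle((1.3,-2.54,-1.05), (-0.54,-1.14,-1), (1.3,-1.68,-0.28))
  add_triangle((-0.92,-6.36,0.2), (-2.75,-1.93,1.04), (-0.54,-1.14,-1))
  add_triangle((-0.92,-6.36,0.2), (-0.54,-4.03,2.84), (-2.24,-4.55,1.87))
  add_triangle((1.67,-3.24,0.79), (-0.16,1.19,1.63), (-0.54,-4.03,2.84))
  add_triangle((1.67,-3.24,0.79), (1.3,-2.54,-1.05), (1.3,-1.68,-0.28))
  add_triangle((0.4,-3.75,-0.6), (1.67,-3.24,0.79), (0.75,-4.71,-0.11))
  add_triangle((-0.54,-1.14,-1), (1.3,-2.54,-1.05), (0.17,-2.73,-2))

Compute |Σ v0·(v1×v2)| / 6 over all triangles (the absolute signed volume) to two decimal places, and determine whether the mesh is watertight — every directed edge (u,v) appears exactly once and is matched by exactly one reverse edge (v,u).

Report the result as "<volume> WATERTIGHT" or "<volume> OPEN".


34.05 OPEN

Per-triangle v0·(v1×v2)/6:
  t1: +4.1996
  t2: +0.8314
  t3: +1.6291
  t4: +0.5845
  t5: +1.8859
  t6: -0.2430
  t7: +2.8809
  t8: +2.7190
  t9: +0.6723
  t10: +0.4934
  t11: -0.7195
  t12: +1.3203
  t13: +1.3743
  t14: +1.0542
  t15: +1.7820
  t16: +2.1995
  t17: -0.0986
  t18: +3.1023
  t19: +4.6281
  t20: +3.1684
  t21: +0.3947
  t22: +0.3303
  t23: -0.1398
Σ = +34.0493 → |volume| = 34.05

Directed edges: 69 total; 3 unmatched, e.g. (-0.16,1.19,1.63)→(-2.75,-1.93,1.04) → open.


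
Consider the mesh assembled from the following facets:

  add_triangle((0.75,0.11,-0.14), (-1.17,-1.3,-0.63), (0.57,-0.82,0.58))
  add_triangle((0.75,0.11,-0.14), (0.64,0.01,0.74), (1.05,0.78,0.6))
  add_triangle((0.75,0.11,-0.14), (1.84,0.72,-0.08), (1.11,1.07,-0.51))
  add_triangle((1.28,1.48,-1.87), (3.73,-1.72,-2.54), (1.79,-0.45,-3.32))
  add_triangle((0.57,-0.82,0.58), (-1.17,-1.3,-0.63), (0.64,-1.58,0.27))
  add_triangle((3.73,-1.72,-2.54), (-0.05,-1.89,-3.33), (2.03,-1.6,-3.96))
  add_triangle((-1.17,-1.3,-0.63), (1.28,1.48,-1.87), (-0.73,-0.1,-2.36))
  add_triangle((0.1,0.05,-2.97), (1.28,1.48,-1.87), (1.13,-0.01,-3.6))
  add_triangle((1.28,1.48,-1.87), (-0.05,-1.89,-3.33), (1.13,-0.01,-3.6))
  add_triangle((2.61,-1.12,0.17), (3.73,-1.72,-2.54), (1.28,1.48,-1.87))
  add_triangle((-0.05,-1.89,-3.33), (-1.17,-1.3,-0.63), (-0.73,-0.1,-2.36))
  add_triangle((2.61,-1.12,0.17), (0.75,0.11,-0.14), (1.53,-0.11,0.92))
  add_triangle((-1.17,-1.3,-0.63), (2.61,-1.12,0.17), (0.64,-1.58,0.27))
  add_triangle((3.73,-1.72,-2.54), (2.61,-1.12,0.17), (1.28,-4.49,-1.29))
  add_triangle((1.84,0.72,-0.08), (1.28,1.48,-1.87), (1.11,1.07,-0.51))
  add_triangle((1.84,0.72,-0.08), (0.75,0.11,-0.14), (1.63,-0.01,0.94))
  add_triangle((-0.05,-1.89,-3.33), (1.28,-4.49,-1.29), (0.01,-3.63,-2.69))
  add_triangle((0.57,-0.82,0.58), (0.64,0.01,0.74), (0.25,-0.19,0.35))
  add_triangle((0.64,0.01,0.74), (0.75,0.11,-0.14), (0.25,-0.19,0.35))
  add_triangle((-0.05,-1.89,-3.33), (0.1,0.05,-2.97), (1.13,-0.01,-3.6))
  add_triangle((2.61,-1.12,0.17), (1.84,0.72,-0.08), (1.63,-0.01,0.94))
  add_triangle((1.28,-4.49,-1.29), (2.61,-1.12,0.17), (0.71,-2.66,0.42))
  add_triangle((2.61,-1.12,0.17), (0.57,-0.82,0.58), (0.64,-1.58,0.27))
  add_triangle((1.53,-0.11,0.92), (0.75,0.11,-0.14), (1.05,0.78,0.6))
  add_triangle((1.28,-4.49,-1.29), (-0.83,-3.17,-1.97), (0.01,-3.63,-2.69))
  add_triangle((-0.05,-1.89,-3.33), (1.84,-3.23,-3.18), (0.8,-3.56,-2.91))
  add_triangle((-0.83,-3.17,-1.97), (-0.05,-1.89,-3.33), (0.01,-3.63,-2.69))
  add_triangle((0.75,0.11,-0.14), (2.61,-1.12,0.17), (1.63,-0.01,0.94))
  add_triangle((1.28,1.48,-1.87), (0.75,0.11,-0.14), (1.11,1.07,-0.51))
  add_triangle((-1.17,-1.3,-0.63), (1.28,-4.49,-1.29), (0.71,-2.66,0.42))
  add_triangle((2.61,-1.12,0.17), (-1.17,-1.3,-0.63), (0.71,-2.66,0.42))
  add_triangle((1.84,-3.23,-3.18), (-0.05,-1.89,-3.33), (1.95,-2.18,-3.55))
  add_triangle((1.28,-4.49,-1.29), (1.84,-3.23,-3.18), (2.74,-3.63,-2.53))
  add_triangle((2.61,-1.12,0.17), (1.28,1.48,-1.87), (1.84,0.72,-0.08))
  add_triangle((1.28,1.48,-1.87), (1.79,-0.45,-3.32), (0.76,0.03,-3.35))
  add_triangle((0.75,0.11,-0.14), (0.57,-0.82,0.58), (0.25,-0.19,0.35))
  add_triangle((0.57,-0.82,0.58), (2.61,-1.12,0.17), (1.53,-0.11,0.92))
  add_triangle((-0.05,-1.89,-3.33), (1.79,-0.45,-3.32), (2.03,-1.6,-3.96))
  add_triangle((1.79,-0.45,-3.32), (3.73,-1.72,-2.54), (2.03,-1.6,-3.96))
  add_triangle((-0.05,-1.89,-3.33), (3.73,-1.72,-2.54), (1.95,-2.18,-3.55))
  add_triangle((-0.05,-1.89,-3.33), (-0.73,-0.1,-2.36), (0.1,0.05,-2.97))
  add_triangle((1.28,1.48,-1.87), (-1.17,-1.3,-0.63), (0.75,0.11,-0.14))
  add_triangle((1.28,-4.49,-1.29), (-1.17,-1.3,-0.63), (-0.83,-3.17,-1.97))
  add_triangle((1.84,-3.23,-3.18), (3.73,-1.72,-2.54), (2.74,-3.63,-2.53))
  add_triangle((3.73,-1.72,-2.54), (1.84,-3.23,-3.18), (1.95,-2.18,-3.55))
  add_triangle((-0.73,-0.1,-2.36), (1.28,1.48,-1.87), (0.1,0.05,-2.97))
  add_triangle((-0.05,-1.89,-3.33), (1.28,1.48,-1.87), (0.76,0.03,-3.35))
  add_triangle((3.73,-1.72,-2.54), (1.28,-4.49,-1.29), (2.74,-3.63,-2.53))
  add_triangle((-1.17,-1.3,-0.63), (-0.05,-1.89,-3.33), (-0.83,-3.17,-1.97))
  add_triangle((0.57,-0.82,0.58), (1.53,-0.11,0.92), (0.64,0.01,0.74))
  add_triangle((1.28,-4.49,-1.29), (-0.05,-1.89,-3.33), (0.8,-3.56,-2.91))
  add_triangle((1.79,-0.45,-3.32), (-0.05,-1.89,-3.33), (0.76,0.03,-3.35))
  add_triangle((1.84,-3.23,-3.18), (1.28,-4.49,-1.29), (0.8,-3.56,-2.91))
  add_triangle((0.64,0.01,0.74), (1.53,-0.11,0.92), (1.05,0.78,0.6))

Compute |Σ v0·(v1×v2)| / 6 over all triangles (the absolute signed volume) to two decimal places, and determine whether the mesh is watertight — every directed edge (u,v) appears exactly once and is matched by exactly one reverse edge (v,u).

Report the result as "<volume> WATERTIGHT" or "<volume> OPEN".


41.50 WATERTIGHT

Per-triangle v0·(v1×v2)/6:
  t1: -0.1926
  t2: -0.0756
  t3: -0.0469
  t4: +2.4711
  t5: +0.1431
  t6: +1.6771
  t7: -0.3327
  t8: +0.7659
  t9: -0.1939
  t10: +2.5580
  t11: +1.1616
  t12: +0.1990
  t13: +0.4934
  t14: +4.6993
  t15: +0.2150
  t16: -0.0782
  t17: +1.4117
  t18: +0.0070
  t19: -0.0202
  t20: +0.9774
  t21: +0.6075
  t22: +2.0478
  t23: +0.2511
  t24: +0.1276
  t25: +1.3245
  t26: +1.3321
  t27: +0.9917
  t28: -0.2133
  t29: -0.1361
  t30: +1.3746
  t31: -0.8604
  t32: +1.4115
  t33: +1.8507
  t34: +1.1063
  t35: +1.0763
  t36: -0.0254
  t37: +0.3344
  t38: +1.0021
  t39: +1.4688
  t40: +0.0358
  t41: +0.7685
  t42: -0.3671
  t43: +0.8884
  t44: +1.8517
  t45: +1.7555
  t46: +0.4962
  t47: -0.2592
  t48: +0.9947
  t49: +0.9030
  t50: +0.0739
  t51: +0.3834
  t52: +1.3271
  t53: +1.6603
  t54: +0.0779
Σ = +41.5014 → |volume| = 41.50

Directed edges: 162 total, each appears once with its reverse present → watertight.


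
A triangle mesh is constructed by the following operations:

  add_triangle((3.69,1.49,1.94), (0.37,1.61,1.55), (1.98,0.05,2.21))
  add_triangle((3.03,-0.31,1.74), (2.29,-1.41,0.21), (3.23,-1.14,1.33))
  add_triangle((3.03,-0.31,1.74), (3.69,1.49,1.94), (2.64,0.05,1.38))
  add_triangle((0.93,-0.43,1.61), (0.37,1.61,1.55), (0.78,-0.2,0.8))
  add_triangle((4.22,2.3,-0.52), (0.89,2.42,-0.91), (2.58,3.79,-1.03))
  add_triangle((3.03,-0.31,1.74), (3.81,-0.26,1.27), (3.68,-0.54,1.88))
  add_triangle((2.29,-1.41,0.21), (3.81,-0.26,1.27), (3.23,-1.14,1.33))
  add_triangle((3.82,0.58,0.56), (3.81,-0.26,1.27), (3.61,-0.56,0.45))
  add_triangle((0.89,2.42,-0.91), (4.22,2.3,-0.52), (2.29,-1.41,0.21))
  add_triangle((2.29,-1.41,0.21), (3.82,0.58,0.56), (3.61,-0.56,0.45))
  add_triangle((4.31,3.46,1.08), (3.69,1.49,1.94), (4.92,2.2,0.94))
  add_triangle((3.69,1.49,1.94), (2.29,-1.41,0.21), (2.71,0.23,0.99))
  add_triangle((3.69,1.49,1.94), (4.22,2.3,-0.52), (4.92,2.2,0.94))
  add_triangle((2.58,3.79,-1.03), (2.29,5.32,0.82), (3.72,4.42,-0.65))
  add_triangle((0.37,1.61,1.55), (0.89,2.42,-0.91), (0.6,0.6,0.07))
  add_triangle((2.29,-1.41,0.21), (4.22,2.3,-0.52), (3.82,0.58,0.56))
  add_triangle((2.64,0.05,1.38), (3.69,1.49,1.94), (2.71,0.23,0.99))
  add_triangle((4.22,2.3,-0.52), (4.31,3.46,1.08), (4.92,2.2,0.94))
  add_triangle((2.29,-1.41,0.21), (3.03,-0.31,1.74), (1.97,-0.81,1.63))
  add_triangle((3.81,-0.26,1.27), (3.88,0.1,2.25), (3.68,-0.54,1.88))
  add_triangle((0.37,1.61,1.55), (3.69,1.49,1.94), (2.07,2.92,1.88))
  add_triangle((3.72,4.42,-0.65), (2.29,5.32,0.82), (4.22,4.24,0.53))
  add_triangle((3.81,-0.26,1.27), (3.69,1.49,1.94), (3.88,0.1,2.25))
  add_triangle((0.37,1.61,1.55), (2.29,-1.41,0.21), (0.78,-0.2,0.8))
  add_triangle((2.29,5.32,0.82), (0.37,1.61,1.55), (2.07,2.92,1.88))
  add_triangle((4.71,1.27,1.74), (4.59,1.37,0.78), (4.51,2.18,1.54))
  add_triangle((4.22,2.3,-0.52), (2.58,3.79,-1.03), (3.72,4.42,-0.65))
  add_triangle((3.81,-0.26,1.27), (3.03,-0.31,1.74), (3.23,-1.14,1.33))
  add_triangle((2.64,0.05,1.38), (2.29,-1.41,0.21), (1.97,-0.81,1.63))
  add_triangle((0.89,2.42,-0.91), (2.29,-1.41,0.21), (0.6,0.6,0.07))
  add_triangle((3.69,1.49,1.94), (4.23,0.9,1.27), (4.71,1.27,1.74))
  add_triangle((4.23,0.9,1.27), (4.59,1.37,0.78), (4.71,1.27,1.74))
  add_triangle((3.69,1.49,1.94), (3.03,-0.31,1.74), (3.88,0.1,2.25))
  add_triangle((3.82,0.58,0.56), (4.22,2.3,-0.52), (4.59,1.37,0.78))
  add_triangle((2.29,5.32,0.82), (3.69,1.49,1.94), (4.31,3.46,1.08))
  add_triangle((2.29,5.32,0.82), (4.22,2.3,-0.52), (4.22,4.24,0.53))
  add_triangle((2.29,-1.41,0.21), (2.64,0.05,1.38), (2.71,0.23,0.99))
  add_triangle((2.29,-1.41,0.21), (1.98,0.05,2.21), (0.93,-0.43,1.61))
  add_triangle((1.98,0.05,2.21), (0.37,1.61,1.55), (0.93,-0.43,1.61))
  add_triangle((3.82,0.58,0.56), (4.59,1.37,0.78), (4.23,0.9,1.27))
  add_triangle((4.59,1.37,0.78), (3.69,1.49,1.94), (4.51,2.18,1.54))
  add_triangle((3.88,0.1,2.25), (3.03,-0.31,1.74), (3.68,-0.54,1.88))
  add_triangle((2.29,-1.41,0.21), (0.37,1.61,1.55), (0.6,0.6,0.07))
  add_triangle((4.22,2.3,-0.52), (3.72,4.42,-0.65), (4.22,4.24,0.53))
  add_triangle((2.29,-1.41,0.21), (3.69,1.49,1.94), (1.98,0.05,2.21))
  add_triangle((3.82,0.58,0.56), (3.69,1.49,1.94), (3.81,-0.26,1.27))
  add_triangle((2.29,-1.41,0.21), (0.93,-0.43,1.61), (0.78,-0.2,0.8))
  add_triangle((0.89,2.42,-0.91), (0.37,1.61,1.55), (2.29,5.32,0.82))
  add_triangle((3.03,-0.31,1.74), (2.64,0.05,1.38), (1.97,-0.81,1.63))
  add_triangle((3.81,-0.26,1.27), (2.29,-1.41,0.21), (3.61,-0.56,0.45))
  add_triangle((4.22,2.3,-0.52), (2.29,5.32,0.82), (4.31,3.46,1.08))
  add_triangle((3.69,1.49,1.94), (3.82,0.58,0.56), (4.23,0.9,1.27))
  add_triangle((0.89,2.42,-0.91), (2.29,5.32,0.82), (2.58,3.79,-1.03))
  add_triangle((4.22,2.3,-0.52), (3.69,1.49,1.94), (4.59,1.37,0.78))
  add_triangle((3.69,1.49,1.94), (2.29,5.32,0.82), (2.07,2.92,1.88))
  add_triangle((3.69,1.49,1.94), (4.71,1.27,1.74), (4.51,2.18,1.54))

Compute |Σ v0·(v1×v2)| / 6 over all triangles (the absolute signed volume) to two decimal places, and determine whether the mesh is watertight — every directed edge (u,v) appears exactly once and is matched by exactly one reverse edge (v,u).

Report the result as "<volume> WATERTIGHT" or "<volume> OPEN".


Per-triangle v0·(v1×v2)/6:
  t1: +1.6749
  t2: -0.1401
  t3: -0.0994
  t4: -0.1746
  t5: +0.3728
  t6: -0.0911
  t7: +0.5248
  t8: +0.5442
  t9: +0.8264
  t10: +0.0000
  t11: +1.5859
  t12: +0.0959
  t13: -0.2442
  t14: +1.4814
  t15: -0.3563
  t16: +1.4070
  t17: -0.2674
  t18: +1.7538
  t19: +0.6356
  t20: +0.3268
  t21: +1.0262
  t22: +2.6279
  t23: +0.8937
  t24: -0.3488
  t25: +1.3481
  t26: +0.6798
  t27: +0.8770
  t28: +0.4097
  t29: -0.7518
  t30: -0.3839
  t31: -0.0048
  t32: +0.2033
  t33: -0.0656
  t34: +0.6011
  t35: +2.7997
  t36: -1.5032
  t37: -0.3504
  t38: +0.6281
  t39: +0.4723
  t40: +0.2609
  t41: -0.6076
  t42: +0.0567
  t43: -0.5504
  t44: +2.0283
  t45: +2.1367
  t46: +1.1680
  t47: -0.1234
  t48: +0.5426
  t49: +0.0388
  t50: +0.4895
  t51: +3.7528
  t52: -0.1551
  t53: +1.2962
  t54: +1.4128
  t55: +2.6322
  t56: +0.4855
Σ = +33.8796 → |volume| = 33.88

Directed edges: 168 total, each appears once with its reverse present → watertight.

33.88 WATERTIGHT


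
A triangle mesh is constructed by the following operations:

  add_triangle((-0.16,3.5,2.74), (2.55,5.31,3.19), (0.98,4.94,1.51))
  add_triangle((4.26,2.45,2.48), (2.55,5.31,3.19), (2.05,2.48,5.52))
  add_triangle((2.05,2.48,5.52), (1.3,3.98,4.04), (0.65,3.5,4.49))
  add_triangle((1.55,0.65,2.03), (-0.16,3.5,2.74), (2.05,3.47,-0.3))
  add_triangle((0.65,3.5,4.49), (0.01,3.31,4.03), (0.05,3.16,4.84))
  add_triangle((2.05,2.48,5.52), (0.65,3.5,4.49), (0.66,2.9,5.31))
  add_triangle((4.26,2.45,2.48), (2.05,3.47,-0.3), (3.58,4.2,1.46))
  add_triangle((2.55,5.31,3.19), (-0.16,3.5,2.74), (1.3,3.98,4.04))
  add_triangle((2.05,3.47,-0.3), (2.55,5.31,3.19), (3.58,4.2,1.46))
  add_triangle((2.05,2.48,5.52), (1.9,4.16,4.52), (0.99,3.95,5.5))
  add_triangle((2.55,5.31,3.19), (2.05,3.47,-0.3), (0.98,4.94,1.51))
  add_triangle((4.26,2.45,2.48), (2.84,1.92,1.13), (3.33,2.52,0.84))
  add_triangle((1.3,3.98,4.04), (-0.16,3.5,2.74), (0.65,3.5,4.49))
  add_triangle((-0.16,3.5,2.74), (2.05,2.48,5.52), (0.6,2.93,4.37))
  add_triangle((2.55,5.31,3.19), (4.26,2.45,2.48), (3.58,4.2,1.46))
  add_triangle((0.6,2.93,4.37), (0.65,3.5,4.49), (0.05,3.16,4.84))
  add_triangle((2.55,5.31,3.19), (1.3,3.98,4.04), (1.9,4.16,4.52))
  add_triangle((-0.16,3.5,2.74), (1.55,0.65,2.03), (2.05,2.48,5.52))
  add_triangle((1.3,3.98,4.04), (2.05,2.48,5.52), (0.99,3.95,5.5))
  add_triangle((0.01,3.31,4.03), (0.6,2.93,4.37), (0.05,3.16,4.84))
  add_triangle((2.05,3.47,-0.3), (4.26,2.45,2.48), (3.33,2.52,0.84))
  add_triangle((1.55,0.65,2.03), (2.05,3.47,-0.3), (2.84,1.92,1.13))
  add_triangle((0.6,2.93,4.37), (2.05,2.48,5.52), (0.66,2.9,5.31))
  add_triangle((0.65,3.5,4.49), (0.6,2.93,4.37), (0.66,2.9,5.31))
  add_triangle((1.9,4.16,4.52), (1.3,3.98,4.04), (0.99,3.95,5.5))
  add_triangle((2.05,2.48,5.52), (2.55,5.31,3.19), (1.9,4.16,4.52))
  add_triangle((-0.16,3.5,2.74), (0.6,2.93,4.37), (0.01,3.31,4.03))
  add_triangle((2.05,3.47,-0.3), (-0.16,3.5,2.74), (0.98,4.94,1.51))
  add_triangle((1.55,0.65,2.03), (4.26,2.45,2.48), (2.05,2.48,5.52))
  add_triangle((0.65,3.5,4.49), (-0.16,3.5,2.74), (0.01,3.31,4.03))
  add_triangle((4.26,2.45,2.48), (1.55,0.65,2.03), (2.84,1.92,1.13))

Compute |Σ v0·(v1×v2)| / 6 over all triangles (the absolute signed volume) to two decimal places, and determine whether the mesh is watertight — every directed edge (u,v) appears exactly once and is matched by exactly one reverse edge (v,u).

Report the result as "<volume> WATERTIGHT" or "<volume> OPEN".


28.91 OPEN

Per-triangle v0·(v1×v2)/6:
  t1: +3.1601
  t2: +10.2312
  t3: +1.7532
  t4: -4.7395
  t5: +0.3450
  t6: +1.3083
  t7: +1.2550
  t8: +2.3416
  t9: +2.9377
  t10: +2.3631
  t11: +3.4332
  t12: +0.0011
  t13: +1.0761
  t14: -1.0880
  t15: +4.2958
  t16: +0.2170
  t17: +0.9506
  t18: -1.3780
  t19: -1.8238
  t20: -0.3058
  t21: +1.1456
  t22: -1.1840
  t23: -0.6828
  t24: -0.0085
  t25: +0.5943
  t26: +1.8850
  t27: -0.4206
  t28: -0.9153
  t29: +1.7833
  t30: +0.5151
  t31: -0.1398
Σ = +28.9064 → |volume| = 28.91

Directed edges: 93 total; 3 unmatched, e.g. (2.84,1.92,1.13)→(3.33,2.52,0.84) → open.


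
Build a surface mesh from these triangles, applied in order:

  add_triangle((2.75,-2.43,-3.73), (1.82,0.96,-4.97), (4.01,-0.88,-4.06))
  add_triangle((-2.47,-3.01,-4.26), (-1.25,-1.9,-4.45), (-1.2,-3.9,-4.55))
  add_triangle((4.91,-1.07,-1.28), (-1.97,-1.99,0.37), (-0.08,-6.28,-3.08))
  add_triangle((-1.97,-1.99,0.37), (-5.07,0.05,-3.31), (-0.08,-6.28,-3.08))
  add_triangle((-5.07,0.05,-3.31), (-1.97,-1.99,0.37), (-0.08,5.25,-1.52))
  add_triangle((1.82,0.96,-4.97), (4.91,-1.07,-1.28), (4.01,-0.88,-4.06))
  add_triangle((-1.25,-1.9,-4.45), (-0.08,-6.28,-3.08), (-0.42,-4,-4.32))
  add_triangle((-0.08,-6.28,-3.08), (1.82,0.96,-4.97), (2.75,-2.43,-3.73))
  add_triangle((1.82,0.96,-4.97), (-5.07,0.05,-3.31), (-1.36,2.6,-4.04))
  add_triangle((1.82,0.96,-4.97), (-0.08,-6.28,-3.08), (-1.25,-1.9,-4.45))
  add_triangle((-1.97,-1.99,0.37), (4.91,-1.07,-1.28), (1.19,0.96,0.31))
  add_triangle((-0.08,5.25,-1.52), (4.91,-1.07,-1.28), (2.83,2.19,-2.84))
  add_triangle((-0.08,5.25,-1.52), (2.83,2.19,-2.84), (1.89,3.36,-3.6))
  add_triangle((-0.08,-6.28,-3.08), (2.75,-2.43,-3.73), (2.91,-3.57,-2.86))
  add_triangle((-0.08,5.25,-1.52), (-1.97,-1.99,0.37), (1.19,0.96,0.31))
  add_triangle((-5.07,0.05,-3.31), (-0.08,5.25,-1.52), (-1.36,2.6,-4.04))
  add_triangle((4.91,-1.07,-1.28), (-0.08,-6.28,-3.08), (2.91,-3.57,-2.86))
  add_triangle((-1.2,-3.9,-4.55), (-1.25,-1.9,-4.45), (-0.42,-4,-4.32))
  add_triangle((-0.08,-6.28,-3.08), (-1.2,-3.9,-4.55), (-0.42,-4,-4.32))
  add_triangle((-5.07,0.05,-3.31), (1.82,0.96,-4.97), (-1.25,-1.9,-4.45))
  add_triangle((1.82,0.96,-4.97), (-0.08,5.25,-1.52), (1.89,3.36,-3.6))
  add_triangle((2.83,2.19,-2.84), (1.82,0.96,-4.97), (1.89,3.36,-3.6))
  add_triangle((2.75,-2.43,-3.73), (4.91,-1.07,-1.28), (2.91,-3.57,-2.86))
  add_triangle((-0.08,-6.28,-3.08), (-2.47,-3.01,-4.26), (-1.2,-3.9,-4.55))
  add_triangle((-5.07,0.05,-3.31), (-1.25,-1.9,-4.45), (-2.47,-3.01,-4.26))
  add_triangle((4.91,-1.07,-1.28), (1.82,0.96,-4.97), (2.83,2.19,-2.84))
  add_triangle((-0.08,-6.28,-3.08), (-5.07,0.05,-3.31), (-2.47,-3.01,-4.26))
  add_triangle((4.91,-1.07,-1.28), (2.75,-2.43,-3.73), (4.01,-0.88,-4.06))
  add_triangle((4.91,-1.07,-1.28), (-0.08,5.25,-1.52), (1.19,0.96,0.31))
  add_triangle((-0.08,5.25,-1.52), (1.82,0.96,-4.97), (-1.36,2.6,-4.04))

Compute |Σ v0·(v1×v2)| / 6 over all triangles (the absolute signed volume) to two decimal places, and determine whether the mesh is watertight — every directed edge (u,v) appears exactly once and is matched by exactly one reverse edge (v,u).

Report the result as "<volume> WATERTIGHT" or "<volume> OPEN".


Per-triangle v0·(v1×v2)/6:
  t1: +4.6768
  t2: +1.9175
  t3: +5.3992
  t4: +13.9306
  t5: +4.8537
  t6: +3.3693
  t7: -1.6666
  t8: +11.0342
  t9: +10.8550
  t10: +13.6374
  t11: +1.0847
  t12: +5.4627
  t13: +2.8354
  t14: +4.6234
  t15: +0.8118
  t16: +10.7734
  t17: +3.3795
  t18: +1.0270
  t19: +1.8206
  t20: +12.9541
  t21: +3.7522
  t22: +3.1736
  t23: +4.0908
  t24: +3.3605
  t25: +5.0395
  t26: +7.9917
  t27: +6.2873
  t28: +4.5012
  t29: +4.1933
  t30: +10.6979
Σ = +165.8675 → |volume| = 165.87

Directed edges: 90 total, each appears once with its reverse present → watertight.

165.87 WATERTIGHT


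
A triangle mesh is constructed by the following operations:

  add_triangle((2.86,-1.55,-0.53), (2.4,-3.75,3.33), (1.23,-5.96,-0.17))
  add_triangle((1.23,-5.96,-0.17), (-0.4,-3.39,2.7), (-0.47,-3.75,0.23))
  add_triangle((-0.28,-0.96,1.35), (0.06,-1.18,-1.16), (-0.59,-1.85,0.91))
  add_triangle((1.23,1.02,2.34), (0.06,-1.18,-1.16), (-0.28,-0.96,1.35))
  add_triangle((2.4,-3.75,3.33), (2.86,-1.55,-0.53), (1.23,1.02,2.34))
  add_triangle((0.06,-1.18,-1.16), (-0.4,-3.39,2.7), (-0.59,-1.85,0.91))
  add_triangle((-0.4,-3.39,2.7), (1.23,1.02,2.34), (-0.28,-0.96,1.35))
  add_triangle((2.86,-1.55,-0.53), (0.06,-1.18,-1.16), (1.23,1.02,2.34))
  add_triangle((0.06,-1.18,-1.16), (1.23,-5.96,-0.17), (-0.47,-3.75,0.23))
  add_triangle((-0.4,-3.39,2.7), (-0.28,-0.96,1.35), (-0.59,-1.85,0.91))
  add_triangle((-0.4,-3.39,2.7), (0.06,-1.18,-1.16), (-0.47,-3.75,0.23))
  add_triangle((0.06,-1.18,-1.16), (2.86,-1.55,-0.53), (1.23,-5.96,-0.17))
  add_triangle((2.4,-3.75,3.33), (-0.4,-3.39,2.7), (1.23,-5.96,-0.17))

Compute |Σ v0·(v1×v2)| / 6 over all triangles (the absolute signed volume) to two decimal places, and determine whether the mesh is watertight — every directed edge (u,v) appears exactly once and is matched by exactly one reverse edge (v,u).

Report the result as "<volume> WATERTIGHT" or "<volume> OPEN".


30.96 OPEN

Per-triangle v0·(v1×v2)/6:
  t1: +9.4568
  t2: +3.0876
  t3: -0.1321
  t4: -0.6647
  t5: +6.0328
  t6: +0.5044
  t7: +0.6640
  t8: -0.4809
  t9: +1.4532
  t10: +0.1760
  t11: -0.3430
  t12: +2.9305
  t13: +8.2715
Σ = +30.9560 → |volume| = 30.96

Directed edges: 39 total; 3 unmatched, e.g. (1.23,1.02,2.34)→(2.4,-3.75,3.33) → open.


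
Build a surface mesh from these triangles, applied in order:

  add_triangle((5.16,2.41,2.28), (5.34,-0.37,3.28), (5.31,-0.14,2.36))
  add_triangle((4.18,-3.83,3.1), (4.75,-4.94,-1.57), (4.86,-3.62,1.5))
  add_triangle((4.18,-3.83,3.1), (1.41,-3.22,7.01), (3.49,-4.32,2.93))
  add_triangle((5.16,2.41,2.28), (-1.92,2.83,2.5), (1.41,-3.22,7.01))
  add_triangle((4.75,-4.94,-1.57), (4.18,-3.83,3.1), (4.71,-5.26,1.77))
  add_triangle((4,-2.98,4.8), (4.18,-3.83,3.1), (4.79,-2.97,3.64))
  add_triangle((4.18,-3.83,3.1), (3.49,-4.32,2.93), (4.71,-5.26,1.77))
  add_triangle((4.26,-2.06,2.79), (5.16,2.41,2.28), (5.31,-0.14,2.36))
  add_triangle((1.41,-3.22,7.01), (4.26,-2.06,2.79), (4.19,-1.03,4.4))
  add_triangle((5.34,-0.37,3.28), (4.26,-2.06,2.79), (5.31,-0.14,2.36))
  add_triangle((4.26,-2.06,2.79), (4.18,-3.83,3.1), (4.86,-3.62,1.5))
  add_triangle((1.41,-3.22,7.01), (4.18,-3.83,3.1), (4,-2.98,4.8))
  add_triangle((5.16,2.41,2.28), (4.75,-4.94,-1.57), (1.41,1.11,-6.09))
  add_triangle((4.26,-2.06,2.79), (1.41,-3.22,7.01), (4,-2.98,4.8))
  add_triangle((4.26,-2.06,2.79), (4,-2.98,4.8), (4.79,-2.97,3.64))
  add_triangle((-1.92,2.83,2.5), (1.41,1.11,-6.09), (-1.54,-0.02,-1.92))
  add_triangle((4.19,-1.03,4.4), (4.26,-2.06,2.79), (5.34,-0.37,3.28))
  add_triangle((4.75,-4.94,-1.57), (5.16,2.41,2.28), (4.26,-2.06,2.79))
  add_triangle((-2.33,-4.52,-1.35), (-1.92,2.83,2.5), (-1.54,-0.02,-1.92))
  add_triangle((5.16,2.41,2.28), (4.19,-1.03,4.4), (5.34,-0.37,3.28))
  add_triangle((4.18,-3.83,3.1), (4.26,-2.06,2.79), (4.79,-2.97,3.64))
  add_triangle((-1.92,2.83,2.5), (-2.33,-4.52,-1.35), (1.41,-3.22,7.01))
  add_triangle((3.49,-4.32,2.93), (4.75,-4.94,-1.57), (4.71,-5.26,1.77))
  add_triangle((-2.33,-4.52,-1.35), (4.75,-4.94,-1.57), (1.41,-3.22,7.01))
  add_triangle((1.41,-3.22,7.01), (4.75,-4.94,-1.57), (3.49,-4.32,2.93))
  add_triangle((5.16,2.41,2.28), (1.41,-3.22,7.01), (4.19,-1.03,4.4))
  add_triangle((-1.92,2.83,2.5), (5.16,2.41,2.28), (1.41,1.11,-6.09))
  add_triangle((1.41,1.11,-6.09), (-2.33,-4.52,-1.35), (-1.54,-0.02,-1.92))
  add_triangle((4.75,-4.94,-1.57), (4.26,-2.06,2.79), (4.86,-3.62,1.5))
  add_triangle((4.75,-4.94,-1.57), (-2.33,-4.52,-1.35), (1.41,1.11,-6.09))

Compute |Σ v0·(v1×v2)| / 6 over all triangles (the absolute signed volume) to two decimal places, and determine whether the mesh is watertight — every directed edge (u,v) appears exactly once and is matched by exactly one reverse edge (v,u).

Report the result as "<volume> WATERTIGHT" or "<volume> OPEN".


Per-triangle v0·(v1×v2)/6:
  t1: +2.0402
  t2: +3.8173
  t3: +4.2040
  t4: +31.6389
  t5: +2.6451
  t6: +1.7706
  t7: +1.5719
  t8: -1.9974
  t9: +7.2888
  t10: +1.3809
  t11: +2.4879
  t12: +5.3093
  t13: +42.7519
  t14: +0.5900
  t15: +0.6386
  t16: +7.1219
  t17: +2.7545
  t18: +18.3654
  t19: +6.7788
  t20: +3.9130
  t21: +0.4776
  t22: +24.1179
  t23: +0.6493
  t24: +44.0369
  t25: +1.5829
  t26: +7.9058
  t27: +22.8152
  t28: +8.6080
  t29: +1.0621
  t30: +35.2375
Σ = +291.5650 → |volume| = 291.57

Directed edges: 90 total, each appears once with its reverse present → watertight.

291.57 WATERTIGHT


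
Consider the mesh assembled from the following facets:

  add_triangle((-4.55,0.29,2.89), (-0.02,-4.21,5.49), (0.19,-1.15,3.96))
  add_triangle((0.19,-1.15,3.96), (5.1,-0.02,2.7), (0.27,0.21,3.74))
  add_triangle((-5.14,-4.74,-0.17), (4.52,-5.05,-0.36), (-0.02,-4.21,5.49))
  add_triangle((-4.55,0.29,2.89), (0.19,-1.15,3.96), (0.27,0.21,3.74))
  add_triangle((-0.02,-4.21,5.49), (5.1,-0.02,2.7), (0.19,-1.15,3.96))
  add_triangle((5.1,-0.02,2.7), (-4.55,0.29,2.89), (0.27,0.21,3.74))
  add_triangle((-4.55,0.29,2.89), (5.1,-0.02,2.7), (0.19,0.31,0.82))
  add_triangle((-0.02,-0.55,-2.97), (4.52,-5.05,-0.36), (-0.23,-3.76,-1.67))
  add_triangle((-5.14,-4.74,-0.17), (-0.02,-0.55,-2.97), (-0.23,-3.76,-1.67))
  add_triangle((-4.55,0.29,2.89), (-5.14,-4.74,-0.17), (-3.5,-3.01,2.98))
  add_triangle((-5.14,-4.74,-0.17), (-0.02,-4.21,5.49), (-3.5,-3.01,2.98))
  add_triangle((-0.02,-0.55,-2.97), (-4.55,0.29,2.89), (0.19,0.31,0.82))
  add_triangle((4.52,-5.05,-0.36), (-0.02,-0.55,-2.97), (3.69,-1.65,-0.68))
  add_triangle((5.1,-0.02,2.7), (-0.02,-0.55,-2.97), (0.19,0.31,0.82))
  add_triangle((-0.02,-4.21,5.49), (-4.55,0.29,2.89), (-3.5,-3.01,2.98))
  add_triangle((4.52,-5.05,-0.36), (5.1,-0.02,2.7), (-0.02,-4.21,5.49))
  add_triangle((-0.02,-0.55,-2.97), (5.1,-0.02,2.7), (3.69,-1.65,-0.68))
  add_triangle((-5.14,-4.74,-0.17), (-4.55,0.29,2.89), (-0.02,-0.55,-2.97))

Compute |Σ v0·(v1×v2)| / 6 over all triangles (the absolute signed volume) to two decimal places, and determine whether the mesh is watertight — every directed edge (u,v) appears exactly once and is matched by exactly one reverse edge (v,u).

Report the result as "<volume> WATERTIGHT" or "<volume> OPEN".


175.12 OPEN

Per-triangle v0·(v1×v2)/6:
  t1: +8.3055
  t2: +4.2062
  t3: +45.1890
  t4: +4.0783
  t5: +8.4378
  t6: -0.1185
  t7: +1.2332
  t8: +8.2644
  t9: +8.2679
  t10: +11.3299
  t11: +12.1398
  t12: +0.3353
  t13: +5.7018
  t14: +0.4453
  t15: +11.0117
  t16: +33.3800
  t17: +2.8828
  t18: +10.0264
Σ = +175.1171 → |volume| = 175.12

Directed edges: 54 total; 6 unmatched, e.g. (-5.14,-4.74,-0.17)→(4.52,-5.05,-0.36) → open.


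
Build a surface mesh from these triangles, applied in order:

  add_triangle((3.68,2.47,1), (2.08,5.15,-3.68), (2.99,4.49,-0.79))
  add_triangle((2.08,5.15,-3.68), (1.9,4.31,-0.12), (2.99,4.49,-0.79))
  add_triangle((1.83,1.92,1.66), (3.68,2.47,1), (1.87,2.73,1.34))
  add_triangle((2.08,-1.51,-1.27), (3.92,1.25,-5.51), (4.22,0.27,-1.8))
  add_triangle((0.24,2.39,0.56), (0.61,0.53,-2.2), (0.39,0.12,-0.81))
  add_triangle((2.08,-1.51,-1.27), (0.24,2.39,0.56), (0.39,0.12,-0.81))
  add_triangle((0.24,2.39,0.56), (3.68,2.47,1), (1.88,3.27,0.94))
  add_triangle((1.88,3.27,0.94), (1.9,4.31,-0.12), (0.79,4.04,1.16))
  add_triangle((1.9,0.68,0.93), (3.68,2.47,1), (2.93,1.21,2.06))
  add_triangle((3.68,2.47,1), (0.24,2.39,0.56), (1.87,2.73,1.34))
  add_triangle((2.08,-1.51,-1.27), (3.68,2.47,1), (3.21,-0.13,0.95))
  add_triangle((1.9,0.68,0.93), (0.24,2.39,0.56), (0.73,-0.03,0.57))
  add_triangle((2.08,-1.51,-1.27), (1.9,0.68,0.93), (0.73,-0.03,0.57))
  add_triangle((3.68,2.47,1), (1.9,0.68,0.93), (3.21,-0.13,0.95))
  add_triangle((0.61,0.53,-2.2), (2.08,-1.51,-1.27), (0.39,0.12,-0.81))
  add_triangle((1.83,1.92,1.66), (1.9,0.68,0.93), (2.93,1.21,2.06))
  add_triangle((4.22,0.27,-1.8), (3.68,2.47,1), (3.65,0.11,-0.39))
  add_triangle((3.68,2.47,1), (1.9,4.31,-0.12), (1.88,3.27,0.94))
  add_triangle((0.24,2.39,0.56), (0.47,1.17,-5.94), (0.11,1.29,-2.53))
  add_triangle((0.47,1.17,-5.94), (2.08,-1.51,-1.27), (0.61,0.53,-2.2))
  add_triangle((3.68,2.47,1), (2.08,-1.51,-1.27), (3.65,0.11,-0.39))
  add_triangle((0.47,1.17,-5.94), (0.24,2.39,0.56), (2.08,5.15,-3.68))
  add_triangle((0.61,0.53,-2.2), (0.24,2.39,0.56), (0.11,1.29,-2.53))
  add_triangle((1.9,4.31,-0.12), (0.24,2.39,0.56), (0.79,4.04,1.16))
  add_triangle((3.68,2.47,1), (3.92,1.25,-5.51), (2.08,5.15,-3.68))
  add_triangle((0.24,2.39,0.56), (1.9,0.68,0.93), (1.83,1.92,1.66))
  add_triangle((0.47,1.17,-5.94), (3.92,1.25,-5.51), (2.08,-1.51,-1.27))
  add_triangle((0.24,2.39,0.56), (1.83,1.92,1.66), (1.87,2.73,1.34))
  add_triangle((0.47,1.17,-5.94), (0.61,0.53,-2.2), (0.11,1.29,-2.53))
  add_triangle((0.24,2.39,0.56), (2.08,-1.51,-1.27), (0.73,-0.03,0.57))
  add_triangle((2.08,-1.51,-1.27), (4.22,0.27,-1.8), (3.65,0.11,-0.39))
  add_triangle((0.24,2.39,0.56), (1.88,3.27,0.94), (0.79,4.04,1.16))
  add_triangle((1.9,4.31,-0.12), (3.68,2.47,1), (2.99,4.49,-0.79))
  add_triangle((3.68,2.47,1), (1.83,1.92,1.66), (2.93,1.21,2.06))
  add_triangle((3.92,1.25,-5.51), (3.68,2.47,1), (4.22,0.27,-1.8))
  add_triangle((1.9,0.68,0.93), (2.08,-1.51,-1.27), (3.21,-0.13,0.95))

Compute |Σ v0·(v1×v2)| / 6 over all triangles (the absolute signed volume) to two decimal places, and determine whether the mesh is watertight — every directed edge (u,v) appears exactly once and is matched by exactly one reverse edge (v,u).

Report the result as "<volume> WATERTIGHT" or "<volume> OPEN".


57.18 OPEN

Per-triangle v0·(v1×v2)/6:
  t1: +2.7758
  t2: +2.6584
  t3: +0.6989
  t4: +4.7043
  t5: -0.1640
  t6: -0.6071
  t7: +0.0228
  t8: +1.1347
  t9: +0.2694
  t10: +0.6896
  t11: +2.7100
  t12: +0.1960
  t13: +0.3629
  t14: +0.5513
  t15: -0.0625
  t16: -0.2117
  t17: +2.0572
  t18: +1.5825
  t19: +0.4461
  t20: -0.9491
  t21: -0.1707
  t22: +3.1823
  t23: -0.6462
  t24: +0.2977
  t25: +18.7348
  t26: -0.3804
  t27: +6.3938
  t28: +0.3125
  t29: -0.3503
  t30: -0.7805
  t31: +1.3817
  t32: -0.1053
  t33: +2.0137
  t34: +1.0757
  t35: +7.8377
  t36: -0.4831
Σ = +57.1789 → |volume| = 57.18

Directed edges: 108 total; 6 unmatched, e.g. (2.08,5.15,-3.68)→(1.9,4.31,-0.12) → open.


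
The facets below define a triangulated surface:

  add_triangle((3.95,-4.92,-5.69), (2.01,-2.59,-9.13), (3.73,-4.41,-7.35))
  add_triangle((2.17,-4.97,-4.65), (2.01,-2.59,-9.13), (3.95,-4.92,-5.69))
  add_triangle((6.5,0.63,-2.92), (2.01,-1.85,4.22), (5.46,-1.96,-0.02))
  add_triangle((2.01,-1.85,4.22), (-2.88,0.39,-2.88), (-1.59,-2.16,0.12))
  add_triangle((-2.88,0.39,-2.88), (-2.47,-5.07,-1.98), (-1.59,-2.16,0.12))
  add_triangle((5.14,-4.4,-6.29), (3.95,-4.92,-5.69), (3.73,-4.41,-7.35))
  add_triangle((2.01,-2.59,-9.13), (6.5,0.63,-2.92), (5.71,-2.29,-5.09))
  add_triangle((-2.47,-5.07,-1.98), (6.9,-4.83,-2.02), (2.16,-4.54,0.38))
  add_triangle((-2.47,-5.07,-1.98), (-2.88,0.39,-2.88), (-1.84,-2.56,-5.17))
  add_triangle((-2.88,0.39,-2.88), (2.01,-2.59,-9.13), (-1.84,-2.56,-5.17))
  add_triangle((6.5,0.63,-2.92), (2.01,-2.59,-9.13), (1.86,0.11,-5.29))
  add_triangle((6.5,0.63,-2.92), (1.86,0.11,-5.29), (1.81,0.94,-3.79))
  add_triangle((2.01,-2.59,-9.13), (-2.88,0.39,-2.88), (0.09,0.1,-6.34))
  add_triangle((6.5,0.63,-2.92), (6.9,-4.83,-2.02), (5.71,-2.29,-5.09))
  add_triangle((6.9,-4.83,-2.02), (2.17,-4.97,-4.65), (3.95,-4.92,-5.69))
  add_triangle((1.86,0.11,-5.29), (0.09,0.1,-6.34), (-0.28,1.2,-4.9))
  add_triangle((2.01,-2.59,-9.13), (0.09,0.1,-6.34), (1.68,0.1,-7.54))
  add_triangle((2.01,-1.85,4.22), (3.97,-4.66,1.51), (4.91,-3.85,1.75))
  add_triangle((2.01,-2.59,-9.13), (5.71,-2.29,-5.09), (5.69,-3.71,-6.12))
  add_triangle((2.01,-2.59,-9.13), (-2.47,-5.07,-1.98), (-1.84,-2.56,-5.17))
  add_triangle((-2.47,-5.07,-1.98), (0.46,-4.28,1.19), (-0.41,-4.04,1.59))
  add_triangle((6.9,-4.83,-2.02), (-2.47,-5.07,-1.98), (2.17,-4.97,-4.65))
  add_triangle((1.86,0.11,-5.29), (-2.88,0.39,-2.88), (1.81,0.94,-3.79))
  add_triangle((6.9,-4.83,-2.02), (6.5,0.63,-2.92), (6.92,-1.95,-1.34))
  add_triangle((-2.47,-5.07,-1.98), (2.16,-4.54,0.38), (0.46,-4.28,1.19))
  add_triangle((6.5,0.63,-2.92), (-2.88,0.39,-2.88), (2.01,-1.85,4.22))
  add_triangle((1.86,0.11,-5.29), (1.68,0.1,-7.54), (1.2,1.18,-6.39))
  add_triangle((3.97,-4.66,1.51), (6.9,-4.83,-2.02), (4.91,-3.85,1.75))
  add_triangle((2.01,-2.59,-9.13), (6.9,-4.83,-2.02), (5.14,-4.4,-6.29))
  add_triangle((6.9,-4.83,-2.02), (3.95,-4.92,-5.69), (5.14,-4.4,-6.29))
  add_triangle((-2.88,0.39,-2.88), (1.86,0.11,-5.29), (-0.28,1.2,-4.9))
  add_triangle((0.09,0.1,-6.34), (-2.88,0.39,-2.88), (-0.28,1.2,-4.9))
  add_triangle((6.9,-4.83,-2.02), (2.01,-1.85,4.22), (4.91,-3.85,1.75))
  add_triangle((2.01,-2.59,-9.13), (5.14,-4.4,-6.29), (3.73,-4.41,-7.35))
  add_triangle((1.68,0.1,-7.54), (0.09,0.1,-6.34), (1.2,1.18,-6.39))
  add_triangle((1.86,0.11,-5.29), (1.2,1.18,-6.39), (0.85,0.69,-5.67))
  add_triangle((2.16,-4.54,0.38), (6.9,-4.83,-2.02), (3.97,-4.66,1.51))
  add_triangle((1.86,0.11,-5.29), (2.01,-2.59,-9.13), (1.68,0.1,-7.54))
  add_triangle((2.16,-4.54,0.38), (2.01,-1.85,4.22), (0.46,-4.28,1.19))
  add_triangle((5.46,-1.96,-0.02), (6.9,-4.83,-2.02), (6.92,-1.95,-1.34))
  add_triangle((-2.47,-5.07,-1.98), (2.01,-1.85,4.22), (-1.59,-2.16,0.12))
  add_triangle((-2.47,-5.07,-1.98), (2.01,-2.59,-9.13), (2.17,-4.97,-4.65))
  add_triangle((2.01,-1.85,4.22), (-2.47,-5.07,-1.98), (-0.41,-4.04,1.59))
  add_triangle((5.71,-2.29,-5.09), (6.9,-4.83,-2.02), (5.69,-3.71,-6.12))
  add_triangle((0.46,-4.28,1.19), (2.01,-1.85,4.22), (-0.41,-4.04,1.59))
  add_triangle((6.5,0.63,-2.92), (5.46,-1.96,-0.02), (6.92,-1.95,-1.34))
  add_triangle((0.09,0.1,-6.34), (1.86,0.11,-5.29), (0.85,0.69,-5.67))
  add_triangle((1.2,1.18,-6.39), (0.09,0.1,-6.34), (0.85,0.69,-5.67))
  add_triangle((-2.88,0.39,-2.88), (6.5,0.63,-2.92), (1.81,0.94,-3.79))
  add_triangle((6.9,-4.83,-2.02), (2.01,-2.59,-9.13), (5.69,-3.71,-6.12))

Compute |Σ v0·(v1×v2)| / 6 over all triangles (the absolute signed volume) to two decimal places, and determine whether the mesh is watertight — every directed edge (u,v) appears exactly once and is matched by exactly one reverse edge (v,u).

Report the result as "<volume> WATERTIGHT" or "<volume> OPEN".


290.20 OPEN

Per-triangle v0·(v1×v2)/6:
  t1: +1.0810
  t2: +9.2185
  t3: +8.4255
  t4: +1.2247
  t5: +3.8773
  t6: +2.7789
  t7: +17.7252
  t8: +17.3281
  t9: +9.2992
  t10: +11.3164
  t11: +12.8121
  t12: +3.9162
  t13: +7.7536
  t14: +18.3666
  t15: +8.0429
  t16: +2.1273
  t17: +4.5066
  t18: +4.4143
  t19: +8.1938
  t20: +15.5962
  t21: +3.0450
  t22: +20.6629
  t23: +3.0946
  t24: +7.4707
  t25: +5.9404
  t26: -5.5322
  t27: +0.9490
  t28: +5.6257
  t29: +1.3678
  t30: +7.6777
  t31: -3.1858
  t32: +3.3379
  t33: +0.6599
  t34: +4.8797
  t35: +1.8159
  t36: -0.5278
  t37: +7.1154
  t38: +2.3200
  t39: +5.5597
  t40: +3.7846
  t41: +4.6160
  t42: +24.0073
  t43: -1.2851
  t44: +7.6707
  t45: +2.8345
  t46: +2.1375
  t47: -1.1111
  t48: -0.1736
  t49: -1.2991
  t50: +8.7414
Σ = +290.2039 → |volume| = 290.20

Directed edges: 150 total; 6 unmatched, e.g. (2.01,-1.85,4.22)→(5.46,-1.96,-0.02) → open.


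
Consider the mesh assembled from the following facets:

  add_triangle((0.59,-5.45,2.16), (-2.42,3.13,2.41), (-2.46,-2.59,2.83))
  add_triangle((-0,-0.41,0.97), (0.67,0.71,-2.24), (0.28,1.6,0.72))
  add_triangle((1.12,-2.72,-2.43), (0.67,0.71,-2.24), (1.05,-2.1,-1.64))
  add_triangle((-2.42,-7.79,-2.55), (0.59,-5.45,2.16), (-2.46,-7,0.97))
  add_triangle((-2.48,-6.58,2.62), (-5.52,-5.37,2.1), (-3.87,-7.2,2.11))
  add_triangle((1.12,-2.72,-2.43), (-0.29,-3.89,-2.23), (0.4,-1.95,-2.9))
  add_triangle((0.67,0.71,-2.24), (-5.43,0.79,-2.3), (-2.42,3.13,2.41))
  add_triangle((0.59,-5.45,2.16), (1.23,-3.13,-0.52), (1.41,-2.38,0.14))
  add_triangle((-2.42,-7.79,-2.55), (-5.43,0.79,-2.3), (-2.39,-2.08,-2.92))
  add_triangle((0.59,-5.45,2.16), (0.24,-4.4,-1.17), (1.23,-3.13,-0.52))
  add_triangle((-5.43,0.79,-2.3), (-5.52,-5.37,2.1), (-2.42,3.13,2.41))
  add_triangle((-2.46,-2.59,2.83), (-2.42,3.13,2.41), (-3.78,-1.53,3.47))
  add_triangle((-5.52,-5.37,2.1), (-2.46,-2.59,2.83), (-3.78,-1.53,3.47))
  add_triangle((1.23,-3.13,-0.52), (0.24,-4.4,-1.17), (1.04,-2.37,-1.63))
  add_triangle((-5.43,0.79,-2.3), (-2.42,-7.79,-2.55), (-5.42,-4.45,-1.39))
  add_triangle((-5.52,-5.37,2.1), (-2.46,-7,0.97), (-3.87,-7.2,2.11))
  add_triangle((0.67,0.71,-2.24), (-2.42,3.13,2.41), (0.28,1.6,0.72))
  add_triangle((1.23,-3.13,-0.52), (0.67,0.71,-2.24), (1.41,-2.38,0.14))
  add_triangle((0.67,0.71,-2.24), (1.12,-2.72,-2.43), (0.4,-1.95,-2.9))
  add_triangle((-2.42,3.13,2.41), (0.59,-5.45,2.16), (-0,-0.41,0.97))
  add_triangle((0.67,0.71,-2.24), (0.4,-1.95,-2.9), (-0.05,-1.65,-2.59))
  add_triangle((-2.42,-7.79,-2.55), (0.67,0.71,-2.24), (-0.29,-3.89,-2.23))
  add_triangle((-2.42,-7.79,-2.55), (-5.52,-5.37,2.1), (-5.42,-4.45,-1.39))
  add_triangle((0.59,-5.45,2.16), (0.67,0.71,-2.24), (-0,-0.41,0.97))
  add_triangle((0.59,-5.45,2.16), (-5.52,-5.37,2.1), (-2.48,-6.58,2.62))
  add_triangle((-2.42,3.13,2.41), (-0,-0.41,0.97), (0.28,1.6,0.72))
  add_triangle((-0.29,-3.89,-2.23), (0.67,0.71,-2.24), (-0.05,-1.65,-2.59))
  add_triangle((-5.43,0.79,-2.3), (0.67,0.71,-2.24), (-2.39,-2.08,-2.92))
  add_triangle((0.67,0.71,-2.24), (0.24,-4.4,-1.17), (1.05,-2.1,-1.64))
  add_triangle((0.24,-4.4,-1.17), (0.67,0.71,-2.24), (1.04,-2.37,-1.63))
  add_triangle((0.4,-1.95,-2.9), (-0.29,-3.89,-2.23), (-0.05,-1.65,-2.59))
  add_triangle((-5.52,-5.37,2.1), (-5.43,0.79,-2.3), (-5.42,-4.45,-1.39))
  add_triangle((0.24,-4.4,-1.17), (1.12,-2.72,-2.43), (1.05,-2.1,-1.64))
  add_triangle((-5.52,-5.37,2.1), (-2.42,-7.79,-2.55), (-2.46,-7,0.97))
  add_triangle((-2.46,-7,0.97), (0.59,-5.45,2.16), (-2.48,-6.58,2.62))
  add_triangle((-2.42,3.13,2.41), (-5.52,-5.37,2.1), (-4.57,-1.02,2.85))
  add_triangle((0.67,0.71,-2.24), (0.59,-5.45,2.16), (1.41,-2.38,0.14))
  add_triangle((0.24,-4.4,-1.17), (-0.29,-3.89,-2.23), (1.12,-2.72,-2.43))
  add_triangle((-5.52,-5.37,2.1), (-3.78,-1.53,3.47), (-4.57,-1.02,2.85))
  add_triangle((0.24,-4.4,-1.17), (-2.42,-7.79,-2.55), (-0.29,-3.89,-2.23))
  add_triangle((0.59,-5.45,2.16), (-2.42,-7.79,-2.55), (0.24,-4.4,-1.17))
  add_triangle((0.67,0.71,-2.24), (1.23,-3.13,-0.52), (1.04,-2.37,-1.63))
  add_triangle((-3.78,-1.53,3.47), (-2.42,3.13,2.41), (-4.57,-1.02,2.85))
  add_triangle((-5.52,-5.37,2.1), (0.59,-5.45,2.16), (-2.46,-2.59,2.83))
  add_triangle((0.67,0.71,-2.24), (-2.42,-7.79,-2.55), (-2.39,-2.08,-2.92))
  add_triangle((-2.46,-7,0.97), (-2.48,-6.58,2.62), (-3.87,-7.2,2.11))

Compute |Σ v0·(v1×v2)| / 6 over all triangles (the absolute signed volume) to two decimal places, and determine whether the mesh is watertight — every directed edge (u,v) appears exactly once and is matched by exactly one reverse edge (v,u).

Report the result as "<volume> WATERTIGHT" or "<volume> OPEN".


209.42 WATERTIGHT

Per-triangle v0·(v1×v2)/6:
  t1: +5.6775
  t2: +0.2170
  t3: +0.3444
  t4: +11.1289
  t5: +2.8534
  t6: +1.2205
  t7: +8.8551
  t8: +1.1925
  t9: +10.7063
  t10: +2.7366
  t11: +30.3479
  t12: +1.6695
  t13: +4.1098
  t14: +0.9852
  t15: +13.9038
  t16: +2.5950
  t17: +1.8798
  t18: +0.8490
  t19: +1.0302
  t20: +1.3793
  t21: +0.4522
  t22: +2.3900
  t23: +19.8898
  t24: +0.4688
  t25: -0.1494
  t26: +0.9328
  t27: -0.5325
  t28: +6.9390
  t29: -1.1040
  t30: +1.1025
  t31: +0.4970
  t32: +15.9804
  t33: +0.4001
  t34: +14.8803
  t35: +5.2675
  t36: +0.9136
  t37: -1.5052
  t38: +1.4804
  t39: +4.2086
  t40: +2.3181
  t41: +7.4270
  t42: +0.4784
  t43: +3.5813
  t44: +10.0655
  t45: +6.9043
  t46: +2.4524
Σ = +209.4212 → |volume| = 209.42

Directed edges: 138 total, each appears once with its reverse present → watertight.
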